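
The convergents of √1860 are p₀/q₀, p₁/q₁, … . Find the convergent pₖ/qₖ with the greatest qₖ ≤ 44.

√1860 = [43; 7, 1, 4, 1, 7, 86, …] (period length 6).
Convergents:
  p_0/q_0 = 43/1
  p_1/q_1 = 302/7
  p_2/q_2 = 345/8
  p_3/q_3 = 1682/39
  p_4/q_4 = 2027/47
q_3 = 39 ≤ 44 < 47 = q_4, so the answer is 1682/39.

1682/39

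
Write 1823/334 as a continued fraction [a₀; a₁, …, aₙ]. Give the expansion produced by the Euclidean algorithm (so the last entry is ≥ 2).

1823 = 5*334 + 153
334 = 2*153 + 28
153 = 5*28 + 13
28 = 2*13 + 2
13 = 6*2 + 1
2 = 2*1 + 0  (stop)
So 1823/334 = [5; 2, 5, 2, 6, 2].

[5; 2, 5, 2, 6, 2]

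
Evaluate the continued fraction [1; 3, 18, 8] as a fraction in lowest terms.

Using pₖ = aₖpₖ₋₁ + pₖ₋₂ and qₖ = aₖqₖ₋₁ + qₖ₋₂:
  k=0: a=1, p=1, q=1
  k=1: a=3, p=4, q=3
  k=2: a=18, p=73, q=55
  k=3: a=8, p=588, q=443

588/443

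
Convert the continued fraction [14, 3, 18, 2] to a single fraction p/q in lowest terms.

1619/113

Using pₖ = aₖpₖ₋₁ + pₖ₋₂ and qₖ = aₖqₖ₋₁ + qₖ₋₂:
  k=0: a=14, p=14, q=1
  k=1: a=3, p=43, q=3
  k=2: a=18, p=788, q=55
  k=3: a=2, p=1619, q=113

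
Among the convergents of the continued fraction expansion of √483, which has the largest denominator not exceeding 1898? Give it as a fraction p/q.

41559/1891

√483 = [21; 1, 42, …] (period length 2).
Convergents:
  p_0/q_0 = 21/1
  p_1/q_1 = 22/1
  p_2/q_2 = 945/43
  p_3/q_3 = 967/44
  p_4/q_4 = 41559/1891
  p_5/q_5 = 42526/1935
q_4 = 1891 ≤ 1898 < 1935 = q_5, so the answer is 41559/1891.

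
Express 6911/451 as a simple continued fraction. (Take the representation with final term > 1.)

6911 = 15*451 + 146
451 = 3*146 + 13
146 = 11*13 + 3
13 = 4*3 + 1
3 = 3*1 + 0  (stop)
So 6911/451 = [15; 3, 11, 4, 3].

[15; 3, 11, 4, 3]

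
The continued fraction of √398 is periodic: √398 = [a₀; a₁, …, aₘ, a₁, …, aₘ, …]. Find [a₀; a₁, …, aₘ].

a₀ = ⌊√398⌋ = 19.
With m₀=0, d₀=1 and mₖ₊₁ = dₖaₖ − mₖ, dₖ₊₁ = (n − mₖ₊₁²)/dₖ, aₖ₊₁ = ⌊(a₀+mₖ₊₁)/dₖ₊₁⌋:
  k=1: m=19, d=37, a=1
  k=2: m=18, d=2, a=18
  k=3: m=18, d=37, a=1
  k=4: m=19, d=1, a=38
d=1 and a=2a₀=38 at k=4, so the next step gives (m, d) = (19, 37) again — its k=1 value — and the period has length 4.

[19; 1, 18, 1, 38]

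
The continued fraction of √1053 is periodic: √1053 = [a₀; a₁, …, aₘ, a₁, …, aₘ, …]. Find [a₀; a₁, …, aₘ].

a₀ = ⌊√1053⌋ = 32.
With m₀=0, d₀=1 and mₖ₊₁ = dₖaₖ − mₖ, dₖ₊₁ = (n − mₖ₊₁²)/dₖ, aₖ₊₁ = ⌊(a₀+mₖ₊₁)/dₖ₊₁⌋:
  k=1: m=32, d=29, a=2
  k=2: m=26, d=13, a=4
  k=3: m=26, d=29, a=2
  k=4: m=32, d=1, a=64
d=1 and a=2a₀=64 at k=4, so the next step gives (m, d) = (32, 29) again — its k=1 value — and the period has length 4.

[32; 2, 4, 2, 64]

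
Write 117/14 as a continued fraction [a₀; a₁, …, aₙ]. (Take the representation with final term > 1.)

[8; 2, 1, 4]

117 = 8*14 + 5
14 = 2*5 + 4
5 = 1*4 + 1
4 = 4*1 + 0  (stop)
So 117/14 = [8; 2, 1, 4].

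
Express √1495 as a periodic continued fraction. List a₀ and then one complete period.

a₀ = ⌊√1495⌋ = 38.
With m₀=0, d₀=1 and mₖ₊₁ = dₖaₖ − mₖ, dₖ₊₁ = (n − mₖ₊₁²)/dₖ, aₖ₊₁ = ⌊(a₀+mₖ₊₁)/dₖ₊₁⌋:
  k=1: m=38, d=51, a=1
  k=2: m=13, d=26, a=1
  k=3: m=13, d=51, a=1
  k=4: m=38, d=1, a=76
d=1 and a=2a₀=76 at k=4, so the next step gives (m, d) = (38, 51) again — its k=1 value — and the period has length 4.

[38; 1, 1, 1, 76]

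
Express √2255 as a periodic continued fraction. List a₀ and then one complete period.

[47; 2, 18, 2, 94]

a₀ = ⌊√2255⌋ = 47.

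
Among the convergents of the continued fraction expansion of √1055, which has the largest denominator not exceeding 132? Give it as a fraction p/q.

√1055 = [32; 2, 12, 2, 64, …] (period length 4).
Convergents:
  p_0/q_0 = 32/1
  p_1/q_1 = 65/2
  p_2/q_2 = 812/25
  p_3/q_3 = 1689/52
  p_4/q_4 = 108908/3353
q_3 = 52 ≤ 132 < 3353 = q_4, so the answer is 1689/52.

1689/52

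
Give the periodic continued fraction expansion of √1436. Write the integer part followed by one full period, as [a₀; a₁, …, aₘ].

a₀ = ⌊√1436⌋ = 37.
With m₀=0, d₀=1 and mₖ₊₁ = dₖaₖ − mₖ, dₖ₊₁ = (n − mₖ₊₁²)/dₖ, aₖ₊₁ = ⌊(a₀+mₖ₊₁)/dₖ₊₁⌋:
  k=1: m=37, d=67, a=1
  k=2: m=30, d=8, a=8
  k=3: m=34, d=35, a=2
  k=4: m=36, d=4, a=18
  k=5: m=36, d=35, a=2
  k=6: m=34, d=8, a=8
  k=7: m=30, d=67, a=1
  k=8: m=37, d=1, a=74
d=1 and a=2a₀=74 at k=8, so the next step gives (m, d) = (37, 67) again — its k=1 value — and the period has length 8.

[37; 1, 8, 2, 18, 2, 8, 1, 74]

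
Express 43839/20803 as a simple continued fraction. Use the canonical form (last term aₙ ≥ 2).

43839 = 2×20803 + 2233
20803 = 9×2233 + 706
2233 = 3×706 + 115
706 = 6×115 + 16
115 = 7×16 + 3
16 = 5×3 + 1
3 = 3×1 + 0  (stop)
So 43839/20803 = [2; 9, 3, 6, 7, 5, 3].

[2; 9, 3, 6, 7, 5, 3]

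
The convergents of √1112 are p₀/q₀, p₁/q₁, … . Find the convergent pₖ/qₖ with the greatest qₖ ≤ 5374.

√1112 = [33; 2, 1, 7, 1, 2, 66, …] (period length 6).
Convergents:
  p_0/q_0 = 33/1
  p_1/q_1 = 67/2
  p_2/q_2 = 100/3
  p_3/q_3 = 767/23
  p_4/q_4 = 867/26
  p_5/q_5 = 2501/75
  p_6/q_6 = 165933/4976
  p_7/q_7 = 334367/10027
q_6 = 4976 ≤ 5374 < 10027 = q_7, so the answer is 165933/4976.

165933/4976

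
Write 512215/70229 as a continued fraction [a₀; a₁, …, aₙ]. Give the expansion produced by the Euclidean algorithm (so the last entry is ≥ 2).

[7; 3, 2, 2, 5, 6, 8, 15]

512215 = 7*70229 + 20612
70229 = 3*20612 + 8393
20612 = 2*8393 + 3826
8393 = 2*3826 + 741
3826 = 5*741 + 121
741 = 6*121 + 15
121 = 8*15 + 1
15 = 15*1 + 0  (stop)
So 512215/70229 = [7; 3, 2, 2, 5, 6, 8, 15].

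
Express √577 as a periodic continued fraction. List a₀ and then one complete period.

[24; 48]

a₀ = ⌊√577⌋ = 24.
With m₀=0, d₀=1 and mₖ₊₁ = dₖaₖ − mₖ, dₖ₊₁ = (n − mₖ₊₁²)/dₖ, aₖ₊₁ = ⌊(a₀+mₖ₊₁)/dₖ₊₁⌋:
  k=1: m=24, d=1, a=48
d=1 and a=2a₀=48 at k=1, so the next step gives (m, d) = (24, 1) again — its k=1 value — and the period has length 1.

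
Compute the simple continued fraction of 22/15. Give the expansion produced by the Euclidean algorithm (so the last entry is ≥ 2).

22 = 1×15 + 7
15 = 2×7 + 1
7 = 7×1 + 0  (stop)
So 22/15 = [1; 2, 7].

[1; 2, 7]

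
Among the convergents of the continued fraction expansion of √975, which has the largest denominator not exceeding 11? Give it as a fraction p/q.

√975 = [31; 4, 2, 4, 62, …] (period length 4).
Convergents:
  p_0/q_0 = 31/1
  p_1/q_1 = 125/4
  p_2/q_2 = 281/9
  p_3/q_3 = 1249/40
q_2 = 9 ≤ 11 < 40 = q_3, so the answer is 281/9.

281/9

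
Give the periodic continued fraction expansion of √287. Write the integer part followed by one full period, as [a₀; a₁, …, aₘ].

a₀ = ⌊√287⌋ = 16.
With m₀=0, d₀=1 and mₖ₊₁ = dₖaₖ − mₖ, dₖ₊₁ = (n − mₖ₊₁²)/dₖ, aₖ₊₁ = ⌊(a₀+mₖ₊₁)/dₖ₊₁⌋:
  k=1: m=16, d=31, a=1
  k=2: m=15, d=2, a=15
  k=3: m=15, d=31, a=1
  k=4: m=16, d=1, a=32
d=1 and a=2a₀=32 at k=4, so the next step gives (m, d) = (16, 31) again — its k=1 value — and the period has length 4.

[16; 1, 15, 1, 32]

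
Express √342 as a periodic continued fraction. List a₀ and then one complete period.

[18; 2, 36]

a₀ = ⌊√342⌋ = 18.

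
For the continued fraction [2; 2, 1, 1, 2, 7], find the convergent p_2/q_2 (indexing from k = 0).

7/3

Using pₖ = aₖpₖ₋₁ + pₖ₋₂, qₖ = aₖqₖ₋₁ + qₖ₋₂ (with p₋₁=1, p₋₂=0, q₋₁=0, q₋₂=1):
  k=0: a=2, p=2, q=1
  k=1: a=2, p=5, q=2
  k=2: a=1, p=7, q=3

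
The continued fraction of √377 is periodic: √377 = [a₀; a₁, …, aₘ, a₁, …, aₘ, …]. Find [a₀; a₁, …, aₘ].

a₀ = ⌊√377⌋ = 19.
With m₀=0, d₀=1 and mₖ₊₁ = dₖaₖ − mₖ, dₖ₊₁ = (n − mₖ₊₁²)/dₖ, aₖ₊₁ = ⌊(a₀+mₖ₊₁)/dₖ₊₁⌋:
  k=1: m=19, d=16, a=2
  k=2: m=13, d=13, a=2
  k=3: m=13, d=16, a=2
  k=4: m=19, d=1, a=38
d=1 and a=2a₀=38 at k=4, so the next step gives (m, d) = (19, 16) again — its k=1 value — and the period has length 4.

[19; 2, 2, 2, 38]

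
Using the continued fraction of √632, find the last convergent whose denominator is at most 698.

√632 = [25; 7, 6, 7, 50, …] (period length 4).
Convergents:
  p_0/q_0 = 25/1
  p_1/q_1 = 176/7
  p_2/q_2 = 1081/43
  p_3/q_3 = 7743/308
  p_4/q_4 = 388231/15443
q_3 = 308 ≤ 698 < 15443 = q_4, so the answer is 7743/308.

7743/308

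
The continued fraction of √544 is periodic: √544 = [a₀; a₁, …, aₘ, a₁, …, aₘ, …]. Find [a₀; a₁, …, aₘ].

a₀ = ⌊√544⌋ = 23.

[23; 3, 11, 3, 46]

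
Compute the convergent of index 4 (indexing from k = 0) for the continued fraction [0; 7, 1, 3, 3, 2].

13/101

Using pₖ = aₖpₖ₋₁ + pₖ₋₂, qₖ = aₖqₖ₋₁ + qₖ₋₂ (with p₋₁=1, p₋₂=0, q₋₁=0, q₋₂=1):
  k=0: a=0, p=0, q=1
  k=1: a=7, p=1, q=7
  k=2: a=1, p=1, q=8
  k=3: a=3, p=4, q=31
  k=4: a=3, p=13, q=101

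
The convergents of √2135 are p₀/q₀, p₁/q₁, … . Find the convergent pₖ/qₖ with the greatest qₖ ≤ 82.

√2135 = [46; 4, 1, 5, 1, 4, 92, …] (period length 6).
Convergents:
  p_0/q_0 = 46/1
  p_1/q_1 = 185/4
  p_2/q_2 = 231/5
  p_3/q_3 = 1340/29
  p_4/q_4 = 1571/34
  p_5/q_5 = 7624/165
q_4 = 34 ≤ 82 < 165 = q_5, so the answer is 1571/34.

1571/34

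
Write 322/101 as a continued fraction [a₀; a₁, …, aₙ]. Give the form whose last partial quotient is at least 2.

[3; 5, 3, 6]

322 = 3*101 + 19
101 = 5*19 + 6
19 = 3*6 + 1
6 = 6*1 + 0  (stop)
So 322/101 = [3; 5, 3, 6].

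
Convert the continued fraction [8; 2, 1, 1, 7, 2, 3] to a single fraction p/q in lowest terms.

2359/281

Fold from the inside: start with 3/1.
  2 + 1/3 = 7/3
  7 + 3/7 = 52/7
  1 + 7/52 = 59/52
  1 + 52/59 = 111/59
  2 + 59/111 = 281/111
  8 + 111/281 = 2359/281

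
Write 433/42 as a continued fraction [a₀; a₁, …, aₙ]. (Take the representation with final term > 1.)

[10; 3, 4, 3]

433 = 10×42 + 13
42 = 3×13 + 3
13 = 4×3 + 1
3 = 3×1 + 0  (stop)
So 433/42 = [10; 3, 4, 3].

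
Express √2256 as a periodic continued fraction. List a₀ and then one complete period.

[47; 2, 94]

a₀ = ⌊√2256⌋ = 47.
With m₀=0, d₀=1 and mₖ₊₁ = dₖaₖ − mₖ, dₖ₊₁ = (n − mₖ₊₁²)/dₖ, aₖ₊₁ = ⌊(a₀+mₖ₊₁)/dₖ₊₁⌋:
  k=1: m=47, d=47, a=2
  k=2: m=47, d=1, a=94
d=1 and a=2a₀=94 at k=2, so the next step gives (m, d) = (47, 47) again — its k=1 value — and the period has length 2.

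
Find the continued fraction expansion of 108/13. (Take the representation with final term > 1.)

108 = 8·13 + 4
13 = 3·4 + 1
4 = 4·1 + 0  (stop)
So 108/13 = [8; 3, 4].

[8; 3, 4]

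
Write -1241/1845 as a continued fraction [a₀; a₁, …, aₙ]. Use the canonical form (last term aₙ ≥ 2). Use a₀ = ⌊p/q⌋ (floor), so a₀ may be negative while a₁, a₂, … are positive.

[-1; 3, 18, 3, 3, 3]

-1241 = -1·1845 + 604
1845 = 3·604 + 33
604 = 18·33 + 10
33 = 3·10 + 3
10 = 3·3 + 1
3 = 3·1 + 0  (stop)
So -1241/1845 = [-1; 3, 18, 3, 3, 3].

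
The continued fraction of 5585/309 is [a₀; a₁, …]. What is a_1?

13

5585 = 18·309 + 23   →  a_0 = 18
309 = 13·23 + 10   →  a_1 = 13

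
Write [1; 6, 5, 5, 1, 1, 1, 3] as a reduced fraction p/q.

2309/1988

Fold from the inside: start with 3/1.
  1 + 1/3 = 4/3
  1 + 3/4 = 7/4
  1 + 4/7 = 11/7
  5 + 7/11 = 62/11
  5 + 11/62 = 321/62
  6 + 62/321 = 1988/321
  1 + 321/1988 = 2309/1988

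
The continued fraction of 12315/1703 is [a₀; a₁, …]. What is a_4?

1

12315 = 7·1703 + 394   →  a_0 = 7
1703 = 4·394 + 127   →  a_1 = 4
394 = 3·127 + 13   →  a_2 = 3
127 = 9·13 + 10   →  a_3 = 9
13 = 1·10 + 3   →  a_4 = 1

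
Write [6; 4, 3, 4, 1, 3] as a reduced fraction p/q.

1639/263

Using pₖ = aₖpₖ₋₁ + pₖ₋₂ and qₖ = aₖqₖ₋₁ + qₖ₋₂:
  k=0: a=6, p=6, q=1
  k=1: a=4, p=25, q=4
  k=2: a=3, p=81, q=13
  k=3: a=4, p=349, q=56
  k=4: a=1, p=430, q=69
  k=5: a=3, p=1639, q=263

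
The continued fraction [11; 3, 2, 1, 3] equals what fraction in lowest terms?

Using pₖ = aₖpₖ₋₁ + pₖ₋₂ and qₖ = aₖqₖ₋₁ + qₖ₋₂:
  k=0: a=11, p=11, q=1
  k=1: a=3, p=34, q=3
  k=2: a=2, p=79, q=7
  k=3: a=1, p=113, q=10
  k=4: a=3, p=418, q=37

418/37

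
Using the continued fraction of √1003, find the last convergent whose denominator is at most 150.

2977/94

√1003 = [31; 1, 2, 31, 2, 1, 62, …] (period length 6).
Convergents:
  p_0/q_0 = 31/1
  p_1/q_1 = 32/1
  p_2/q_2 = 95/3
  p_3/q_3 = 2977/94
  p_4/q_4 = 6049/191
q_3 = 94 ≤ 150 < 191 = q_4, so the answer is 2977/94.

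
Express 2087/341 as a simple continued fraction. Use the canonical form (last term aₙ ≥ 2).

2087 = 6·341 + 41
341 = 8·41 + 13
41 = 3·13 + 2
13 = 6·2 + 1
2 = 2·1 + 0  (stop)
So 2087/341 = [6; 8, 3, 6, 2].

[6; 8, 3, 6, 2]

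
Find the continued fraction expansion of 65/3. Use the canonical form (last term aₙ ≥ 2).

[21; 1, 2]

65 = 21×3 + 2
3 = 1×2 + 1
2 = 2×1 + 0  (stop)
So 65/3 = [21; 1, 2].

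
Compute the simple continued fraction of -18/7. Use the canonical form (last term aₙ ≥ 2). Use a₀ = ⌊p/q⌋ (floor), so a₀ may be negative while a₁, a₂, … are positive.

-18 = -3*7 + 3
7 = 2*3 + 1
3 = 3*1 + 0  (stop)
So -18/7 = [-3; 2, 3].

[-3; 2, 3]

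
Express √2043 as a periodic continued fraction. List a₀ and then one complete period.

a₀ = ⌊√2043⌋ = 45.
With m₀=0, d₀=1 and mₖ₊₁ = dₖaₖ − mₖ, dₖ₊₁ = (n − mₖ₊₁²)/dₖ, aₖ₊₁ = ⌊(a₀+mₖ₊₁)/dₖ₊₁⌋:
  k=1: m=45, d=18, a=5
  k=2: m=45, d=1, a=90
d=1 and a=2a₀=90 at k=2, so the next step gives (m, d) = (45, 18) again — its k=1 value — and the period has length 2.

[45; 5, 90]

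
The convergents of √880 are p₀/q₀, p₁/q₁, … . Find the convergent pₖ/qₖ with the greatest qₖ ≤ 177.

5221/176

√880 = [29; 1, 1, 1, 58, …] (period length 4).
Convergents:
  p_0/q_0 = 29/1
  p_1/q_1 = 30/1
  p_2/q_2 = 59/2
  p_3/q_3 = 89/3
  p_4/q_4 = 5221/176
  p_5/q_5 = 5310/179
q_4 = 176 ≤ 177 < 179 = q_5, so the answer is 5221/176.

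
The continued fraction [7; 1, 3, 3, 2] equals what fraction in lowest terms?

Using pₖ = aₖpₖ₋₁ + pₖ₋₂ and qₖ = aₖqₖ₋₁ + qₖ₋₂:
  k=0: a=7, p=7, q=1
  k=1: a=1, p=8, q=1
  k=2: a=3, p=31, q=4
  k=3: a=3, p=101, q=13
  k=4: a=2, p=233, q=30

233/30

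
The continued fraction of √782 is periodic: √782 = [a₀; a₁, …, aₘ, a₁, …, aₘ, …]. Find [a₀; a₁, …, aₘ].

a₀ = ⌊√782⌋ = 27.
With m₀=0, d₀=1 and mₖ₊₁ = dₖaₖ − mₖ, dₖ₊₁ = (n − mₖ₊₁²)/dₖ, aₖ₊₁ = ⌊(a₀+mₖ₊₁)/dₖ₊₁⌋:
  k=1: m=27, d=53, a=1
  k=2: m=26, d=2, a=26
  k=3: m=26, d=53, a=1
  k=4: m=27, d=1, a=54
d=1 and a=2a₀=54 at k=4, so the next step gives (m, d) = (27, 53) again — its k=1 value — and the period has length 4.

[27; 1, 26, 1, 54]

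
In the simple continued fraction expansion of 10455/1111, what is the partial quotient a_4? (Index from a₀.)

2

10455 = 9·1111 + 456   →  a_0 = 9
1111 = 2·456 + 199   →  a_1 = 2
456 = 2·199 + 58   →  a_2 = 2
199 = 3·58 + 25   →  a_3 = 3
58 = 2·25 + 8   →  a_4 = 2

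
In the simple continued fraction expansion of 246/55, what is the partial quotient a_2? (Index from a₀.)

246 = 4·55 + 26   →  a_0 = 4
55 = 2·26 + 3   →  a_1 = 2
26 = 8·3 + 2   →  a_2 = 8

8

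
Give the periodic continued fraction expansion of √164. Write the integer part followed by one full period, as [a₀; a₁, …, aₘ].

a₀ = ⌊√164⌋ = 12.
With m₀=0, d₀=1 and mₖ₊₁ = dₖaₖ − mₖ, dₖ₊₁ = (n − mₖ₊₁²)/dₖ, aₖ₊₁ = ⌊(a₀+mₖ₊₁)/dₖ₊₁⌋:
  k=1: m=12, d=20, a=1
  k=2: m=8, d=5, a=4
  k=3: m=12, d=4, a=6
  k=4: m=12, d=5, a=4
  k=5: m=8, d=20, a=1
  k=6: m=12, d=1, a=24
d=1 and a=2a₀=24 at k=6, so the next step gives (m, d) = (12, 20) again — its k=1 value — and the period has length 6.

[12; 1, 4, 6, 4, 1, 24]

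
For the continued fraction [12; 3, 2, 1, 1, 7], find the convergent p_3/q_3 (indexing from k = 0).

123/10

Using pₖ = aₖpₖ₋₁ + pₖ₋₂, qₖ = aₖqₖ₋₁ + qₖ₋₂ (with p₋₁=1, p₋₂=0, q₋₁=0, q₋₂=1):
  k=0: a=12, p=12, q=1
  k=1: a=3, p=37, q=3
  k=2: a=2, p=86, q=7
  k=3: a=1, p=123, q=10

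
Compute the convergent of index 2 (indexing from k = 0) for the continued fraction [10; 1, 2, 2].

32/3

Using pₖ = aₖpₖ₋₁ + pₖ₋₂, qₖ = aₖqₖ₋₁ + qₖ₋₂ (with p₋₁=1, p₋₂=0, q₋₁=0, q₋₂=1):
  k=0: a=10, p=10, q=1
  k=1: a=1, p=11, q=1
  k=2: a=2, p=32, q=3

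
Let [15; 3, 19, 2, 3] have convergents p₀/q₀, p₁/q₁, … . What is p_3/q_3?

1824/119

Using pₖ = aₖpₖ₋₁ + pₖ₋₂, qₖ = aₖqₖ₋₁ + qₖ₋₂ (with p₋₁=1, p₋₂=0, q₋₁=0, q₋₂=1):
  k=0: a=15, p=15, q=1
  k=1: a=3, p=46, q=3
  k=2: a=19, p=889, q=58
  k=3: a=2, p=1824, q=119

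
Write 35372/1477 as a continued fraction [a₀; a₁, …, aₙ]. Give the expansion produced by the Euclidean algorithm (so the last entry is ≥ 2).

[23; 1, 18, 2, 3, 3, 3]

35372 = 23·1477 + 1401
1477 = 1·1401 + 76
1401 = 18·76 + 33
76 = 2·33 + 10
33 = 3·10 + 3
10 = 3·3 + 1
3 = 3·1 + 0  (stop)
So 35372/1477 = [23; 1, 18, 2, 3, 3, 3].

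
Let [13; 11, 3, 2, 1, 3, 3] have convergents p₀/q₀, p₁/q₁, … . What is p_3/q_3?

Using pₖ = aₖpₖ₋₁ + pₖ₋₂, qₖ = aₖqₖ₋₁ + qₖ₋₂ (with p₋₁=1, p₋₂=0, q₋₁=0, q₋₂=1):
  k=0: a=13, p=13, q=1
  k=1: a=11, p=144, q=11
  k=2: a=3, p=445, q=34
  k=3: a=2, p=1034, q=79

1034/79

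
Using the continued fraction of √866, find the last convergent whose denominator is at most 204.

√866 = [29; 2, 2, 1, 28, 1, 2, 2, 58, …] (period length 8).
Convergents:
  p_0/q_0 = 29/1
  p_1/q_1 = 59/2
  p_2/q_2 = 147/5
  p_3/q_3 = 206/7
  p_4/q_4 = 5915/201
  p_5/q_5 = 6121/208
q_4 = 201 ≤ 204 < 208 = q_5, so the answer is 5915/201.

5915/201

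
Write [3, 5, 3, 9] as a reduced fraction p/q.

475/149

Using pₖ = aₖpₖ₋₁ + pₖ₋₂ and qₖ = aₖqₖ₋₁ + qₖ₋₂:
  k=0: a=3, p=3, q=1
  k=1: a=5, p=16, q=5
  k=2: a=3, p=51, q=16
  k=3: a=9, p=475, q=149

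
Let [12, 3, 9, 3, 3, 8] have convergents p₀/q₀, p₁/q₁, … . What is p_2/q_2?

345/28

Using pₖ = aₖpₖ₋₁ + pₖ₋₂, qₖ = aₖqₖ₋₁ + qₖ₋₂ (with p₋₁=1, p₋₂=0, q₋₁=0, q₋₂=1):
  k=0: a=12, p=12, q=1
  k=1: a=3, p=37, q=3
  k=2: a=9, p=345, q=28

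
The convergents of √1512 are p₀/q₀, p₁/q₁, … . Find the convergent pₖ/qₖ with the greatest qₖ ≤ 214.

7738/199

√1512 = [38; 1, 7, 1, 1, 1, 7, 1, 76, …] (period length 8).
Convergents:
  p_0/q_0 = 38/1
  p_1/q_1 = 39/1
  p_2/q_2 = 311/8
  p_3/q_3 = 350/9
  p_4/q_4 = 661/17
  p_5/q_5 = 1011/26
  p_6/q_6 = 7738/199
  p_7/q_7 = 8749/225
q_6 = 199 ≤ 214 < 225 = q_7, so the answer is 7738/199.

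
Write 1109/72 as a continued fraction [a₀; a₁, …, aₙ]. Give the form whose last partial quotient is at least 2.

[15; 2, 2, 14]

1109 = 15·72 + 29
72 = 2·29 + 14
29 = 2·14 + 1
14 = 14·1 + 0  (stop)
So 1109/72 = [15; 2, 2, 14].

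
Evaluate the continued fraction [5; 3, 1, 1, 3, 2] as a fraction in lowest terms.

301/57

Using pₖ = aₖpₖ₋₁ + pₖ₋₂ and qₖ = aₖqₖ₋₁ + qₖ₋₂:
  k=0: a=5, p=5, q=1
  k=1: a=3, p=16, q=3
  k=2: a=1, p=21, q=4
  k=3: a=1, p=37, q=7
  k=4: a=3, p=132, q=25
  k=5: a=2, p=301, q=57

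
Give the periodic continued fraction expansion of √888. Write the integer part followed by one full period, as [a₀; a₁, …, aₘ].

[29; 1, 3, 1, 58]

a₀ = ⌊√888⌋ = 29.
With m₀=0, d₀=1 and mₖ₊₁ = dₖaₖ − mₖ, dₖ₊₁ = (n − mₖ₊₁²)/dₖ, aₖ₊₁ = ⌊(a₀+mₖ₊₁)/dₖ₊₁⌋:
  k=1: m=29, d=47, a=1
  k=2: m=18, d=12, a=3
  k=3: m=18, d=47, a=1
  k=4: m=29, d=1, a=58
d=1 and a=2a₀=58 at k=4, so the next step gives (m, d) = (29, 47) again — its k=1 value — and the period has length 4.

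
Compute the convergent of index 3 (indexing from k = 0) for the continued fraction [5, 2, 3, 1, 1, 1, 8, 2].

Using pₖ = aₖpₖ₋₁ + pₖ₋₂, qₖ = aₖqₖ₋₁ + qₖ₋₂ (with p₋₁=1, p₋₂=0, q₋₁=0, q₋₂=1):
  k=0: a=5, p=5, q=1
  k=1: a=2, p=11, q=2
  k=2: a=3, p=38, q=7
  k=3: a=1, p=49, q=9

49/9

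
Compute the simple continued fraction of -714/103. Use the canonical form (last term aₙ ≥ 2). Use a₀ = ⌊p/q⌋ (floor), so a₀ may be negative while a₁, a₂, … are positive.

[-7; 14, 1, 2, 2]

-714 = -7×103 + 7
103 = 14×7 + 5
7 = 1×5 + 2
5 = 2×2 + 1
2 = 2×1 + 0  (stop)
So -714/103 = [-7; 14, 1, 2, 2].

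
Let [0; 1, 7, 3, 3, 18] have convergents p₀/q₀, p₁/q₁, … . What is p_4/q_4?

Using pₖ = aₖpₖ₋₁ + pₖ₋₂, qₖ = aₖqₖ₋₁ + qₖ₋₂ (with p₋₁=1, p₋₂=0, q₋₁=0, q₋₂=1):
  k=0: a=0, p=0, q=1
  k=1: a=1, p=1, q=1
  k=2: a=7, p=7, q=8
  k=3: a=3, p=22, q=25
  k=4: a=3, p=73, q=83

73/83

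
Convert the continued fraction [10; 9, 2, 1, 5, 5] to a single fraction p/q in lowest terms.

8318/823

Fold from the inside: start with 5/1.
  5 + 1/5 = 26/5
  1 + 5/26 = 31/26
  2 + 26/31 = 88/31
  9 + 31/88 = 823/88
  10 + 88/823 = 8318/823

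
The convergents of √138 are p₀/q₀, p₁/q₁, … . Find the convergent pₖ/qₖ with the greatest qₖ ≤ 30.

√138 = [11; 1, 2, 1, 22, …] (period length 4).
Convergents:
  p_0/q_0 = 11/1
  p_1/q_1 = 12/1
  p_2/q_2 = 35/3
  p_3/q_3 = 47/4
  p_4/q_4 = 1069/91
q_3 = 4 ≤ 30 < 91 = q_4, so the answer is 47/4.

47/4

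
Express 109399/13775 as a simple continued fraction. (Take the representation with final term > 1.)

[7; 1, 16, 5, 14, 2, 1, 3]

109399 = 7×13775 + 12974
13775 = 1×12974 + 801
12974 = 16×801 + 158
801 = 5×158 + 11
158 = 14×11 + 4
11 = 2×4 + 3
4 = 1×3 + 1
3 = 3×1 + 0  (stop)
So 109399/13775 = [7; 1, 16, 5, 14, 2, 1, 3].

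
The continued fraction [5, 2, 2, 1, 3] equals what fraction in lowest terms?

Fold from the inside: start with 3/1.
  1 + 1/3 = 4/3
  2 + 3/4 = 11/4
  2 + 4/11 = 26/11
  5 + 11/26 = 141/26

141/26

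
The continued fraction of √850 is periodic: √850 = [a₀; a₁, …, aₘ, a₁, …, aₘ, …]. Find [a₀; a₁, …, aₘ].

a₀ = ⌊√850⌋ = 29.

[29; 6, 2, 6, 58]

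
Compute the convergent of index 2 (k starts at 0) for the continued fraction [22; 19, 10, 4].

4212/191

Using pₖ = aₖpₖ₋₁ + pₖ₋₂, qₖ = aₖqₖ₋₁ + qₖ₋₂ (with p₋₁=1, p₋₂=0, q₋₁=0, q₋₂=1):
  k=0: a=22, p=22, q=1
  k=1: a=19, p=419, q=19
  k=2: a=10, p=4212, q=191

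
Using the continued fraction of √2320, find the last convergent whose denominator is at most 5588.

√2320 = [48; 6, 96, …] (period length 2).
Convergents:
  p_0/q_0 = 48/1
  p_1/q_1 = 289/6
  p_2/q_2 = 27792/577
  p_3/q_3 = 167041/3468
  p_4/q_4 = 16063728/333505
q_3 = 3468 ≤ 5588 < 333505 = q_4, so the answer is 167041/3468.

167041/3468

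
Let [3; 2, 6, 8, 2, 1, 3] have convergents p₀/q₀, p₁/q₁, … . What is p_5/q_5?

1146/331

Using pₖ = aₖpₖ₋₁ + pₖ₋₂, qₖ = aₖqₖ₋₁ + qₖ₋₂ (with p₋₁=1, p₋₂=0, q₋₁=0, q₋₂=1):
  k=0: a=3, p=3, q=1
  k=1: a=2, p=7, q=2
  k=2: a=6, p=45, q=13
  k=3: a=8, p=367, q=106
  k=4: a=2, p=779, q=225
  k=5: a=1, p=1146, q=331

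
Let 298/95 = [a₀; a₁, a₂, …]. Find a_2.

3

298 = 3·95 + 13   →  a_0 = 3
95 = 7·13 + 4   →  a_1 = 7
13 = 3·4 + 1   →  a_2 = 3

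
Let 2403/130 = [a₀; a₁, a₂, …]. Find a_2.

2403 = 18·130 + 63   →  a_0 = 18
130 = 2·63 + 4   →  a_1 = 2
63 = 15·4 + 3   →  a_2 = 15

15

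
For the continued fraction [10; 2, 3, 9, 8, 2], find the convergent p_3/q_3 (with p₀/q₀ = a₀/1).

678/65

Using pₖ = aₖpₖ₋₁ + pₖ₋₂, qₖ = aₖqₖ₋₁ + qₖ₋₂ (with p₋₁=1, p₋₂=0, q₋₁=0, q₋₂=1):
  k=0: a=10, p=10, q=1
  k=1: a=2, p=21, q=2
  k=2: a=3, p=73, q=7
  k=3: a=9, p=678, q=65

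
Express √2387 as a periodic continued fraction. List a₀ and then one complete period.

a₀ = ⌊√2387⌋ = 48.
With m₀=0, d₀=1 and mₖ₊₁ = dₖaₖ − mₖ, dₖ₊₁ = (n − mₖ₊₁²)/dₖ, aₖ₊₁ = ⌊(a₀+mₖ₊₁)/dₖ₊₁⌋:
  k=1: m=48, d=83, a=1
  k=2: m=35, d=14, a=5
  k=3: m=35, d=83, a=1
  k=4: m=48, d=1, a=96
d=1 and a=2a₀=96 at k=4, so the next step gives (m, d) = (48, 83) again — its k=1 value — and the period has length 4.

[48; 1, 5, 1, 96]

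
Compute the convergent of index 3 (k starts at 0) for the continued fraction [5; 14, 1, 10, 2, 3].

Using pₖ = aₖpₖ₋₁ + pₖ₋₂, qₖ = aₖqₖ₋₁ + qₖ₋₂ (with p₋₁=1, p₋₂=0, q₋₁=0, q₋₂=1):
  k=0: a=5, p=5, q=1
  k=1: a=14, p=71, q=14
  k=2: a=1, p=76, q=15
  k=3: a=10, p=831, q=164

831/164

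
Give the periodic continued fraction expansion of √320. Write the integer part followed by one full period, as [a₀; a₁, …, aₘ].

[17; 1, 7, 1, 34]

a₀ = ⌊√320⌋ = 17.
With m₀=0, d₀=1 and mₖ₊₁ = dₖaₖ − mₖ, dₖ₊₁ = (n − mₖ₊₁²)/dₖ, aₖ₊₁ = ⌊(a₀+mₖ₊₁)/dₖ₊₁⌋:
  k=1: m=17, d=31, a=1
  k=2: m=14, d=4, a=7
  k=3: m=14, d=31, a=1
  k=4: m=17, d=1, a=34
d=1 and a=2a₀=34 at k=4, so the next step gives (m, d) = (17, 31) again — its k=1 value — and the period has length 4.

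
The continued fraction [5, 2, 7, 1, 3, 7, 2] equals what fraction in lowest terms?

5601/1024

Using pₖ = aₖpₖ₋₁ + pₖ₋₂ and qₖ = aₖqₖ₋₁ + qₖ₋₂:
  k=0: a=5, p=5, q=1
  k=1: a=2, p=11, q=2
  k=2: a=7, p=82, q=15
  k=3: a=1, p=93, q=17
  k=4: a=3, p=361, q=66
  k=5: a=7, p=2620, q=479
  k=6: a=2, p=5601, q=1024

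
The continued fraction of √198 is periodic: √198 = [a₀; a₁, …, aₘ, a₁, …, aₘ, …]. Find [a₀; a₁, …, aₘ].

a₀ = ⌊√198⌋ = 14.

[14; 14, 28]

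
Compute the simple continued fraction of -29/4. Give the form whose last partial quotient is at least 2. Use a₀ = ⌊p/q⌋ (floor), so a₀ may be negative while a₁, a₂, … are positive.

-29 = -8·4 + 3
4 = 1·3 + 1
3 = 3·1 + 0  (stop)
So -29/4 = [-8; 1, 3].

[-8; 1, 3]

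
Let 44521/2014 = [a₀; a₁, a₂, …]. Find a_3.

5

44521 = 22·2014 + 213   →  a_0 = 22
2014 = 9·213 + 97   →  a_1 = 9
213 = 2·97 + 19   →  a_2 = 2
97 = 5·19 + 2   →  a_3 = 5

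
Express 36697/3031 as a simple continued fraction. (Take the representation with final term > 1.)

[12; 9, 3, 15, 7]

36697 = 12*3031 + 325
3031 = 9*325 + 106
325 = 3*106 + 7
106 = 15*7 + 1
7 = 7*1 + 0  (stop)
So 36697/3031 = [12; 9, 3, 15, 7].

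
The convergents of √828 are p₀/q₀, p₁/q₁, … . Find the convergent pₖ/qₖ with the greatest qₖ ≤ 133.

√828 = [28; 1, 3, 2, 3, 1, 56, …] (period length 6).
Convergents:
  p_0/q_0 = 28/1
  p_1/q_1 = 29/1
  p_2/q_2 = 115/4
  p_3/q_3 = 259/9
  p_4/q_4 = 892/31
  p_5/q_5 = 1151/40
  p_6/q_6 = 65348/2271
q_5 = 40 ≤ 133 < 2271 = q_6, so the answer is 1151/40.

1151/40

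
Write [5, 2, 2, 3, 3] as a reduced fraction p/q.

Using pₖ = aₖpₖ₋₁ + pₖ₋₂ and qₖ = aₖqₖ₋₁ + qₖ₋₂:
  k=0: a=5, p=5, q=1
  k=1: a=2, p=11, q=2
  k=2: a=2, p=27, q=5
  k=3: a=3, p=92, q=17
  k=4: a=3, p=303, q=56

303/56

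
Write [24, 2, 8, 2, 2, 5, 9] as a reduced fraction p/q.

108117/4418

Fold from the inside: start with 9/1.
  5 + 1/9 = 46/9
  2 + 9/46 = 101/46
  2 + 46/101 = 248/101
  8 + 101/248 = 2085/248
  2 + 248/2085 = 4418/2085
  24 + 2085/4418 = 108117/4418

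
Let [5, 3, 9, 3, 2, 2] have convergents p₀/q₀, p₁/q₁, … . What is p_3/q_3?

Using pₖ = aₖpₖ₋₁ + pₖ₋₂, qₖ = aₖqₖ₋₁ + qₖ₋₂ (with p₋₁=1, p₋₂=0, q₋₁=0, q₋₂=1):
  k=0: a=5, p=5, q=1
  k=1: a=3, p=16, q=3
  k=2: a=9, p=149, q=28
  k=3: a=3, p=463, q=87

463/87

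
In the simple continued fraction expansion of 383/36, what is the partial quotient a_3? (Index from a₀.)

1

383 = 10·36 + 23   →  a_0 = 10
36 = 1·23 + 13   →  a_1 = 1
23 = 1·13 + 10   →  a_2 = 1
13 = 1·10 + 3   →  a_3 = 1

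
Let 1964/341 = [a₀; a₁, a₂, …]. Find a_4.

1964 = 5·341 + 259   →  a_0 = 5
341 = 1·259 + 82   →  a_1 = 1
259 = 3·82 + 13   →  a_2 = 3
82 = 6·13 + 4   →  a_3 = 6
13 = 3·4 + 1   →  a_4 = 3

3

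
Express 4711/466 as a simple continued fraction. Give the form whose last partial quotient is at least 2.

[10; 9, 7, 3, 2]

4711 = 10*466 + 51
466 = 9*51 + 7
51 = 7*7 + 2
7 = 3*2 + 1
2 = 2*1 + 0  (stop)
So 4711/466 = [10; 9, 7, 3, 2].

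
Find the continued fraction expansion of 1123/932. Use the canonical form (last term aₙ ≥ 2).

[1; 4, 1, 7, 3, 3, 2]

1123 = 1·932 + 191
932 = 4·191 + 168
191 = 1·168 + 23
168 = 7·23 + 7
23 = 3·7 + 2
7 = 3·2 + 1
2 = 2·1 + 0  (stop)
So 1123/932 = [1; 4, 1, 7, 3, 3, 2].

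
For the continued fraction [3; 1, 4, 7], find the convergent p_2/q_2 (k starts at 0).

19/5

Using pₖ = aₖpₖ₋₁ + pₖ₋₂, qₖ = aₖqₖ₋₁ + qₖ₋₂ (with p₋₁=1, p₋₂=0, q₋₁=0, q₋₂=1):
  k=0: a=3, p=3, q=1
  k=1: a=1, p=4, q=1
  k=2: a=4, p=19, q=5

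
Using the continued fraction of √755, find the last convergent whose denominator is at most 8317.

132935/4838

√755 = [27; 2, 10, 2, 54, …] (period length 4).
Convergents:
  p_0/q_0 = 27/1
  p_1/q_1 = 55/2
  p_2/q_2 = 577/21
  p_3/q_3 = 1209/44
  p_4/q_4 = 65863/2397
  p_5/q_5 = 132935/4838
  p_6/q_6 = 1395213/50777
q_5 = 4838 ≤ 8317 < 50777 = q_6, so the answer is 132935/4838.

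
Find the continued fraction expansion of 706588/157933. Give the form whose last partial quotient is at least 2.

706588 = 4*157933 + 74856
157933 = 2*74856 + 8221
74856 = 9*8221 + 867
8221 = 9*867 + 418
867 = 2*418 + 31
418 = 13*31 + 15
31 = 2*15 + 1
15 = 15*1 + 0  (stop)
So 706588/157933 = [4; 2, 9, 9, 2, 13, 2, 15].

[4; 2, 9, 9, 2, 13, 2, 15]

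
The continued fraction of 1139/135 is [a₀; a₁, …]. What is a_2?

1139 = 8·135 + 59   →  a_0 = 8
135 = 2·59 + 17   →  a_1 = 2
59 = 3·17 + 8   →  a_2 = 3

3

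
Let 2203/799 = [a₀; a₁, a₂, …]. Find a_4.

2203 = 2·799 + 605   →  a_0 = 2
799 = 1·605 + 194   →  a_1 = 1
605 = 3·194 + 23   →  a_2 = 3
194 = 8·23 + 10   →  a_3 = 8
23 = 2·10 + 3   →  a_4 = 2

2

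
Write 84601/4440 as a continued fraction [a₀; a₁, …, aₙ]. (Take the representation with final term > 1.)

[19; 18, 2, 2, 1, 3, 9]

84601 = 19*4440 + 241
4440 = 18*241 + 102
241 = 2*102 + 37
102 = 2*37 + 28
37 = 1*28 + 9
28 = 3*9 + 1
9 = 9*1 + 0  (stop)
So 84601/4440 = [19; 18, 2, 2, 1, 3, 9].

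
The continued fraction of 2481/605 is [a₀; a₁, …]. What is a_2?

1

2481 = 4·605 + 61   →  a_0 = 4
605 = 9·61 + 56   →  a_1 = 9
61 = 1·56 + 5   →  a_2 = 1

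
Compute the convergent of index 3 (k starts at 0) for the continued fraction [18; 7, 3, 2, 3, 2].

925/51

Using pₖ = aₖpₖ₋₁ + pₖ₋₂, qₖ = aₖqₖ₋₁ + qₖ₋₂ (with p₋₁=1, p₋₂=0, q₋₁=0, q₋₂=1):
  k=0: a=18, p=18, q=1
  k=1: a=7, p=127, q=7
  k=2: a=3, p=399, q=22
  k=3: a=2, p=925, q=51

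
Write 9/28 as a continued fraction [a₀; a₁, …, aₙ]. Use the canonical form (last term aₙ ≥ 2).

9 = 0×28 + 9
28 = 3×9 + 1
9 = 9×1 + 0  (stop)
So 9/28 = [0; 3, 9].

[0; 3, 9]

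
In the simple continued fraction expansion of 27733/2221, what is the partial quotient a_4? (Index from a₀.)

27733 = 12·2221 + 1081   →  a_0 = 12
2221 = 2·1081 + 59   →  a_1 = 2
1081 = 18·59 + 19   →  a_2 = 18
59 = 3·19 + 2   →  a_3 = 3
19 = 9·2 + 1   →  a_4 = 9

9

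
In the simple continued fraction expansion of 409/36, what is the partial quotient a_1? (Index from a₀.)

409 = 11·36 + 13   →  a_0 = 11
36 = 2·13 + 10   →  a_1 = 2

2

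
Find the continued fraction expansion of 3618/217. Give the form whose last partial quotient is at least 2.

[16; 1, 2, 17, 1, 3]

3618 = 16×217 + 146
217 = 1×146 + 71
146 = 2×71 + 4
71 = 17×4 + 3
4 = 1×3 + 1
3 = 3×1 + 0  (stop)
So 3618/217 = [16; 1, 2, 17, 1, 3].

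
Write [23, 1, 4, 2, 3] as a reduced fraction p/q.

Fold from the inside: start with 3/1.
  2 + 1/3 = 7/3
  4 + 3/7 = 31/7
  1 + 7/31 = 38/31
  23 + 31/38 = 905/38

905/38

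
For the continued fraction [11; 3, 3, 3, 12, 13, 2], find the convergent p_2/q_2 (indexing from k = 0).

Using pₖ = aₖpₖ₋₁ + pₖ₋₂, qₖ = aₖqₖ₋₁ + qₖ₋₂ (with p₋₁=1, p₋₂=0, q₋₁=0, q₋₂=1):
  k=0: a=11, p=11, q=1
  k=1: a=3, p=34, q=3
  k=2: a=3, p=113, q=10

113/10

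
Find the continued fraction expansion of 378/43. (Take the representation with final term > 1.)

378 = 8·43 + 34
43 = 1·34 + 9
34 = 3·9 + 7
9 = 1·7 + 2
7 = 3·2 + 1
2 = 2·1 + 0  (stop)
So 378/43 = [8; 1, 3, 1, 3, 2].

[8; 1, 3, 1, 3, 2]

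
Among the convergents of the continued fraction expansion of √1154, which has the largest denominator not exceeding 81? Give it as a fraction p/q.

√1154 = [33; 1, 32, 1, 66, …] (period length 4).
Convergents:
  p_0/q_0 = 33/1
  p_1/q_1 = 34/1
  p_2/q_2 = 1121/33
  p_3/q_3 = 1155/34
  p_4/q_4 = 77351/2277
q_3 = 34 ≤ 81 < 2277 = q_4, so the answer is 1155/34.

1155/34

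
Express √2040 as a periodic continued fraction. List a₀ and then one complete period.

a₀ = ⌊√2040⌋ = 45.

[45; 6, 90]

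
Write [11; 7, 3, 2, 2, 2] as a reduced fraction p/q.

3330/299

Fold from the inside: start with 2/1.
  2 + 1/2 = 5/2
  2 + 2/5 = 12/5
  3 + 5/12 = 41/12
  7 + 12/41 = 299/41
  11 + 41/299 = 3330/299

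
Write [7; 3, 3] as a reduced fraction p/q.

Fold from the inside: start with 3/1.
  3 + 1/3 = 10/3
  7 + 3/10 = 73/10

73/10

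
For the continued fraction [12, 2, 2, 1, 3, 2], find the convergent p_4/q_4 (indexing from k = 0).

323/26

Using pₖ = aₖpₖ₋₁ + pₖ₋₂, qₖ = aₖqₖ₋₁ + qₖ₋₂ (with p₋₁=1, p₋₂=0, q₋₁=0, q₋₂=1):
  k=0: a=12, p=12, q=1
  k=1: a=2, p=25, q=2
  k=2: a=2, p=62, q=5
  k=3: a=1, p=87, q=7
  k=4: a=3, p=323, q=26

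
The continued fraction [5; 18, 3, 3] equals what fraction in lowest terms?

925/183

Fold from the inside: start with 3/1.
  3 + 1/3 = 10/3
  18 + 3/10 = 183/10
  5 + 10/183 = 925/183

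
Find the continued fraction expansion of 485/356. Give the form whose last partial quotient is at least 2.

[1; 2, 1, 3, 6, 5]

485 = 1*356 + 129
356 = 2*129 + 98
129 = 1*98 + 31
98 = 3*31 + 5
31 = 6*5 + 1
5 = 5*1 + 0  (stop)
So 485/356 = [1; 2, 1, 3, 6, 5].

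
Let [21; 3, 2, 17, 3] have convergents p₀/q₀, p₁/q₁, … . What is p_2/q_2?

149/7

Using pₖ = aₖpₖ₋₁ + pₖ₋₂, qₖ = aₖqₖ₋₁ + qₖ₋₂ (with p₋₁=1, p₋₂=0, q₋₁=0, q₋₂=1):
  k=0: a=21, p=21, q=1
  k=1: a=3, p=64, q=3
  k=2: a=2, p=149, q=7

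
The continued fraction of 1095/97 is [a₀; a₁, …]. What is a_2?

2

1095 = 11·97 + 28   →  a_0 = 11
97 = 3·28 + 13   →  a_1 = 3
28 = 2·13 + 2   →  a_2 = 2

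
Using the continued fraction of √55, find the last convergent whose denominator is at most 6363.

√55 = [7; 2, 2, 2, 14, …] (period length 4).
Convergents:
  p_0/q_0 = 7/1
  p_1/q_1 = 15/2
  p_2/q_2 = 37/5
  p_3/q_3 = 89/12
  p_4/q_4 = 1283/173
  p_5/q_5 = 2655/358
  p_6/q_6 = 6593/889
  p_7/q_7 = 15841/2136
  p_8/q_8 = 228367/30793
q_7 = 2136 ≤ 6363 < 30793 = q_8, so the answer is 15841/2136.

15841/2136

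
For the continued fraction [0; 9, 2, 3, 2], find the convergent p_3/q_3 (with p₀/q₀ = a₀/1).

7/66

Using pₖ = aₖpₖ₋₁ + pₖ₋₂, qₖ = aₖqₖ₋₁ + qₖ₋₂ (with p₋₁=1, p₋₂=0, q₋₁=0, q₋₂=1):
  k=0: a=0, p=0, q=1
  k=1: a=9, p=1, q=9
  k=2: a=2, p=2, q=19
  k=3: a=3, p=7, q=66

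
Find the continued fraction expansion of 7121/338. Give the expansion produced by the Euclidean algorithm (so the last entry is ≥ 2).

7121 = 21·338 + 23
338 = 14·23 + 16
23 = 1·16 + 7
16 = 2·7 + 2
7 = 3·2 + 1
2 = 2·1 + 0  (stop)
So 7121/338 = [21; 14, 1, 2, 3, 2].

[21; 14, 1, 2, 3, 2]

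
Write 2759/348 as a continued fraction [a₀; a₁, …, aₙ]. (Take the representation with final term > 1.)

[7; 1, 12, 1, 11, 2]

2759 = 7·348 + 323
348 = 1·323 + 25
323 = 12·25 + 23
25 = 1·23 + 2
23 = 11·2 + 1
2 = 2·1 + 0  (stop)
So 2759/348 = [7; 1, 12, 1, 11, 2].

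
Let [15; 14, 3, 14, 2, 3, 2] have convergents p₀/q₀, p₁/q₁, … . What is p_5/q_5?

Using pₖ = aₖpₖ₋₁ + pₖ₋₂, qₖ = aₖqₖ₋₁ + qₖ₋₂ (with p₋₁=1, p₋₂=0, q₋₁=0, q₋₂=1):
  k=0: a=15, p=15, q=1
  k=1: a=14, p=211, q=14
  k=2: a=3, p=648, q=43
  k=3: a=14, p=9283, q=616
  k=4: a=2, p=19214, q=1275
  k=5: a=3, p=66925, q=4441

66925/4441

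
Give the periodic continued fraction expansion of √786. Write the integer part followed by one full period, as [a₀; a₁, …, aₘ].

a₀ = ⌊√786⌋ = 28.
With m₀=0, d₀=1 and mₖ₊₁ = dₖaₖ − mₖ, dₖ₊₁ = (n − mₖ₊₁²)/dₖ, aₖ₊₁ = ⌊(a₀+mₖ₊₁)/dₖ₊₁⌋:
  k=1: m=28, d=2, a=28
  k=2: m=28, d=1, a=56
d=1 and a=2a₀=56 at k=2, so the next step gives (m, d) = (28, 2) again — its k=1 value — and the period has length 2.

[28; 28, 56]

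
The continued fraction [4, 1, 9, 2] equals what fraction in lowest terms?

Fold from the inside: start with 2/1.
  9 + 1/2 = 19/2
  1 + 2/19 = 21/19
  4 + 19/21 = 103/21

103/21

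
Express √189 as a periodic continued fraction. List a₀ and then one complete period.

a₀ = ⌊√189⌋ = 13.

[13; 1, 2, 1, 26]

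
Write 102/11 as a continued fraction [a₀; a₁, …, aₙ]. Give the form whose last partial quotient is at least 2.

[9; 3, 1, 2]

102 = 9*11 + 3
11 = 3*3 + 2
3 = 1*2 + 1
2 = 2*1 + 0  (stop)
So 102/11 = [9; 3, 1, 2].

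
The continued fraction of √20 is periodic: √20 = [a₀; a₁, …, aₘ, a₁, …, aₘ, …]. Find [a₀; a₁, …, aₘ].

[4; 2, 8]

a₀ = ⌊√20⌋ = 4.
With m₀=0, d₀=1 and mₖ₊₁ = dₖaₖ − mₖ, dₖ₊₁ = (n − mₖ₊₁²)/dₖ, aₖ₊₁ = ⌊(a₀+mₖ₊₁)/dₖ₊₁⌋:
  k=1: m=4, d=4, a=2
  k=2: m=4, d=1, a=8
d=1 and a=2a₀=8 at k=2, so the next step gives (m, d) = (4, 4) again — its k=1 value — and the period has length 2.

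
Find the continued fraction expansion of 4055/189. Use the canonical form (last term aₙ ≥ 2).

4055 = 21×189 + 86
189 = 2×86 + 17
86 = 5×17 + 1
17 = 17×1 + 0  (stop)
So 4055/189 = [21; 2, 5, 17].

[21; 2, 5, 17]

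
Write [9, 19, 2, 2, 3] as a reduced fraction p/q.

2987/330

Fold from the inside: start with 3/1.
  2 + 1/3 = 7/3
  2 + 3/7 = 17/7
  19 + 7/17 = 330/17
  9 + 17/330 = 2987/330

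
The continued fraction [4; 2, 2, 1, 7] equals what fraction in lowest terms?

Fold from the inside: start with 7/1.
  1 + 1/7 = 8/7
  2 + 7/8 = 23/8
  2 + 8/23 = 54/23
  4 + 23/54 = 239/54

239/54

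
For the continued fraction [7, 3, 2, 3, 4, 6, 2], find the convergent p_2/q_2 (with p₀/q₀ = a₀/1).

51/7

Using pₖ = aₖpₖ₋₁ + pₖ₋₂, qₖ = aₖqₖ₋₁ + qₖ₋₂ (with p₋₁=1, p₋₂=0, q₋₁=0, q₋₂=1):
  k=0: a=7, p=7, q=1
  k=1: a=3, p=22, q=3
  k=2: a=2, p=51, q=7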